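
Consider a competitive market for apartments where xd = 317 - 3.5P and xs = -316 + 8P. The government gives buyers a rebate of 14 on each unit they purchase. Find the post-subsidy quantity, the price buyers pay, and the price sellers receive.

Pre-subsidy: 317 - 3.5P = -316 + 8P gives P* = 1266/23, x* = 2860/23.
With the rebate, buyers effectively pay Pb = Ps − 14, where Ps is the price sellers receive.
Demand in terms of Ps becomes xd = 317 − 3.5(Ps − 14) = 366 - 3.5Ps. Setting this equal to supply: 366 - 3.5Ps = -316 + 8Ps, so Ps = 1364/23.
Buyers pay Pb = 1364/23 − 14 = 1042/23; x' = -316 + 8·(1364/23) = 3644/23.

x' = 3644/23; buyers pay 1042/23; sellers receive 1364/23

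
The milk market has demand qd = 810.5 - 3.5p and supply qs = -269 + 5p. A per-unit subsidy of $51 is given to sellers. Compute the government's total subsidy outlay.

Government cost = $24021

Pre-subsidy: 810.5 - 3.5p = -269 + 5p gives p* = 127, q* = 366.
With the subsidy, sellers receive ps = pb + 51 for each unit, where pb is the price buyers pay.
Supply in terms of pb becomes qs = -269 + 5(pb + 51) = -14 + 5pb. Setting this equal to demand: 810.5 - 3.5pb = -14 + 5pb, so pb = 97.
Sellers receive ps = 97 + 51 = 148; q' = 810.5 − 3.5·97 = 471.
Government outlay = subsidy × quantity = 51 × 471 = 24021.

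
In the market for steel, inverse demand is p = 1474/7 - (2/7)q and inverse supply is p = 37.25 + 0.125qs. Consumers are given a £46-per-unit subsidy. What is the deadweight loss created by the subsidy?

Deadweight loss = £2576

Pre-subsidy: 1474/7 - (2/7)q = 37.25 + 0.125q gives q* = 422 and p* = 90.
With the rebate, buyers effectively pay pb = ps − 46, where ps is the price sellers receive.
On the curves, pb = 1474/7 - (2/7)q and ps = 37.25 + 0.125q; the wedge ps − pb = 46 gives 37.25 + 0.125q − (1474/7 - (2/7)q) = 46, so q' = 534.
Then pb = 1474/7 − (2/7)·534 = 58 and ps = 37.25 + 0.125·534 = 104.
The subsidy expands output by 534 − 422 = 112 past the efficient level; on those units the gap between marginal cost and willingness to pay runs from 0 up to 46.
DWL = ½ × 46 × 112 = 2576.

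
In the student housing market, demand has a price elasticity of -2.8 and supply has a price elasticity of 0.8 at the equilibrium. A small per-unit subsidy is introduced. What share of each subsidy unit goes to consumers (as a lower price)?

Consumer share = 2/9

For a small subsidy around the equilibrium, the benefit split depends on the relative slopes, which at a point are proportional to the elasticities.
Buyer share = εs/(εs + |εd|) = 0.8/(0.8 + 2.8) = 2/9; seller share = |εd|/(εs + |εd|) = 7/9.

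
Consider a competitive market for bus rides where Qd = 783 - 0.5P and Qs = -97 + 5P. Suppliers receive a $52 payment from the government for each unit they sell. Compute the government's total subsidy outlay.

Government cost = 415636/11

Pre-subsidy: 783 - 0.5P = -97 + 5P gives P* = 160, Q* = 703.
With the subsidy, sellers receive Ps = Pb + 52 for each unit, where Pb is the price buyers pay.
Supply in terms of Pb becomes Qs = -97 + 5(Pb + 52) = 163 + 5Pb. Setting this equal to demand: 783 - 0.5Pb = 163 + 5Pb, so Pb = 1240/11.
Sellers receive Ps = 1240/11 + 52 = 1812/11; Q' = 783 − 0.5·(1240/11) = 7993/11.
Government outlay = subsidy × quantity = 52 × 7993/11 = 415636/11.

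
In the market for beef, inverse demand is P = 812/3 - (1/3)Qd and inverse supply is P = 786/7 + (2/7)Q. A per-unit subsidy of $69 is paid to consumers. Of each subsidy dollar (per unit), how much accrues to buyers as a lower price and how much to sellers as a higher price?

Pre-subsidy: 812/3 - (1/3)Q = 786/7 + (2/7)Q gives Q* = 3326/13 and P* = 2410/13.
With the rebate, buyers effectively pay Pb = Ps − 69, where Ps is the price sellers receive.
On the curves, Pb = 812/3 - (1/3)Q and Ps = 786/7 + (2/7)Q; the wedge Ps − Pb = 69 gives 786/7 + (2/7)Q − (812/3 - (1/3)Q) = 69, so Q' = 4775/13.
Then Pb = 812/3 − (1/3)·(4775/13) = 1927/13 and Ps = 786/7 + (2/7)·(4775/13) = 2824/13.
Buyers' price falls by P* − Pb = 2410/13 − 1927/13 = 483/13; sellers' price rises by Ps − P* = 2824/13 − 2410/13 = 414/13.

Buyers gain 483/13 per unit; sellers gain 414/13 per unit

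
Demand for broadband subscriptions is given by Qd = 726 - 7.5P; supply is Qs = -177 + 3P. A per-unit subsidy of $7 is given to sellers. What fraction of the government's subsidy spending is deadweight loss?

DWL / government spending = 0.078125

Pre-subsidy: 726 - 7.5P = -177 + 3P gives P* = 86, Q* = 81.
With the subsidy, sellers receive Ps = Pb + 7 for each unit, where Pb is the price buyers pay.
Supply in terms of Pb becomes Qs = -177 + 3(Pb + 7) = -156 + 3Pb. Setting this equal to demand: 726 - 7.5Pb = -156 + 3Pb, so Pb = 84.
Sellers receive Ps = 84 + 7 = 91; Q' = 726 − 7.5·84 = 96.
ΔCS = ½(81 + 96)(86 − 84) = 177; ΔPS = ½(81 + 96)(91 − 86) = 442.5.
Government spending = 7 × 96 = 672.
DWL = ½ × 7 × (96 − 81) = 52.5; fraction = 52.5 / 672 = 0.078125.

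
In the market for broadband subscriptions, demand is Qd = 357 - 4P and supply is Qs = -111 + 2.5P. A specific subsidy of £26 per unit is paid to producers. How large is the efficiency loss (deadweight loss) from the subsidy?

Deadweight loss = £520

Pre-subsidy: 357 - 4P = -111 + 2.5P gives P* = 72, Q* = 69.
With the subsidy, sellers receive Ps = Pb + 26 for each unit, where Pb is the price buyers pay.
Supply in terms of Pb becomes Qs = -111 + 2.5(Pb + 26) = -46 + 2.5Pb. Setting this equal to demand: 357 - 4Pb = -46 + 2.5Pb, so Pb = 62.
Sellers receive Ps = 62 + 26 = 88; Q' = 357 − 4·62 = 109.
The subsidy expands output by 109 − 69 = 40 past the efficient level; on those units the gap between marginal cost and willingness to pay runs from 0 up to 26.
DWL = ½ × 26 × 40 = 520.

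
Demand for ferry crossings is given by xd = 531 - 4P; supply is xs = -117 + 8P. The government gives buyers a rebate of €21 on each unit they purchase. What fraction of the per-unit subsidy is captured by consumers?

Pre-subsidy: 531 - 4P = -117 + 8P gives P* = 54, x* = 315.
With the rebate, buyers effectively pay Pb = Ps − 21, where Ps is the price sellers receive.
Demand in terms of Ps becomes xd = 531 − 4(Ps − 21) = 615 - 4Ps. Setting this equal to supply: 615 - 4Ps = -117 + 8Ps, so Ps = 61.
Buyers pay Pb = 61 − 21 = 40; x' = -117 + 8·61 = 371.
Buyers' price falls by P* − Pb = 54 − 40 = 14; sellers' price rises by Ps − P* = 61 − 54 = 7.
So consumers capture 14/21 = 2/3 of each unit of subsidy.

Consumer share = 2/3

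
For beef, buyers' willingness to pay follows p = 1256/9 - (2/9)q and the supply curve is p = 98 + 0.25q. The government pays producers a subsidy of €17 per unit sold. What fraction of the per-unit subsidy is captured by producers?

Pre-subsidy: 1256/9 - (2/9)q = 98 + 0.25q gives q* = 88 and p* = 120.
With the subsidy, sellers receive ps = pb + 17 for each unit, where pb is the price buyers pay.
On the curves, pb = 1256/9 - (2/9)q and ps = 98 + 0.25q; the wedge ps − pb = 17 gives 98 + 0.25q − (1256/9 - (2/9)q) = 17, so q' = 124.
Then pb = 1256/9 − (2/9)·124 = 112 and ps = 98 + 0.25·124 = 129.
Buyers' price falls by p* − pb = 120 − 112 = 8; sellers' price rises by ps − p* = 129 − 120 = 9.
So producers capture 9/17 = 9/17 of each unit of subsidy.

Producer share = 9/17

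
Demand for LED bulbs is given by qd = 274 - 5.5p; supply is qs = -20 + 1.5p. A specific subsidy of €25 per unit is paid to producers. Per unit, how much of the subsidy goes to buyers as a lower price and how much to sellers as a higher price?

Pre-subsidy: 274 - 5.5p = -20 + 1.5p gives p* = 42, q* = 43.
With the subsidy, sellers receive ps = pb + 25 for each unit, where pb is the price buyers pay.
Supply in terms of pb becomes qs = -20 + 1.5(pb + 25) = 17.5 + 1.5pb. Setting this equal to demand: 274 - 5.5pb = 17.5 + 1.5pb, so pb = 513/14.
Sellers receive ps = 513/14 + 25 = 863/14; q' = 274 − 5.5·(513/14) = 2029/28.
Buyers' price falls by p* − pb = 42 − 513/14 = 75/14; sellers' price rises by ps − p* = 863/14 − 42 = 275/14.

Buyers gain 75/14 per unit; sellers gain 275/14 per unit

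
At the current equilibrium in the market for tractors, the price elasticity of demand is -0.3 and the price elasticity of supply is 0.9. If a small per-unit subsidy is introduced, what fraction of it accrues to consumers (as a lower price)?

Consumer share = 0.75

For a small subsidy around the equilibrium, the benefit split depends on the relative slopes, which at a point are proportional to the elasticities.
Buyer share = εs/(εs + |εd|) = 0.9/(0.9 + 0.3) = 0.75; seller share = |εd|/(εs + |εd|) = 0.25.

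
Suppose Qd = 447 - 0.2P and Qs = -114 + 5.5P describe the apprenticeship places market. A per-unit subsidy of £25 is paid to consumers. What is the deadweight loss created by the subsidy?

Pre-subsidy: 447 - 0.2P = -114 + 5.5P gives P* = 1870/19, Q* = 8119/19.
With the rebate, buyers effectively pay Pb = Ps − 25, where Ps is the price sellers receive.
Demand in terms of Ps becomes Qd = 447 − 0.2(Ps − 25) = 452 - 0.2Ps. Setting this equal to supply: 452 - 0.2Ps = -114 + 5.5Ps, so Ps = 5660/57.
Buyers pay Pb = 5660/57 − 25 = 4235/57; Q' = -114 + 5.5·(5660/57) = 24632/57.
The subsidy expands output by 24632/57 − 8119/19 = 275/57 past the efficient level; on those units the gap between marginal cost and willingness to pay runs from 0 up to 25.
DWL = ½ × 25 × 275/57 = 6875/114.

Deadweight loss = 6875/114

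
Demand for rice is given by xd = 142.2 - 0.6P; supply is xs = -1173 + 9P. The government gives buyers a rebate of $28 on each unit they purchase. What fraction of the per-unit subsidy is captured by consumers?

Pre-subsidy: 142.2 - 0.6P = -1173 + 9P gives P* = 137, x* = 60.
With the rebate, buyers effectively pay Pb = Ps − 28, where Ps is the price sellers receive.
Demand in terms of Ps becomes xd = 142.2 − 0.6(Ps − 28) = 159 - 0.6Ps. Setting this equal to supply: 159 - 0.6Ps = -1173 + 9Ps, so Ps = 138.75.
Buyers pay Pb = 138.75 − 28 = 110.75; x' = -1173 + 9·138.75 = 75.75.
Buyers' price falls by P* − Pb = 137 − 110.75 = 26.25; sellers' price rises by Ps − P* = 138.75 − 137 = 1.75.
So consumers capture 26.25/28 = 0.9375 of each unit of subsidy.

Consumer share = 0.9375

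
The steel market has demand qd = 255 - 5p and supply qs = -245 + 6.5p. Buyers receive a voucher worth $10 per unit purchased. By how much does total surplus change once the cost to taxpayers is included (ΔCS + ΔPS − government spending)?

Net change in total surplus = -3250/23

Pre-subsidy: 255 - 5p = -245 + 6.5p gives p* = 1000/23, q* = 865/23.
With the rebate, buyers effectively pay pb = ps − 10, where ps is the price sellers receive.
Demand in terms of ps becomes qd = 255 − 5(ps − 10) = 305 - 5ps. Setting this equal to supply: 305 - 5ps = -245 + 6.5ps, so ps = 1100/23.
Buyers pay pb = 1100/23 − 10 = 870/23; q' = -245 + 6.5·(1100/23) = 1515/23.
ΔCS = ½(865/23 + 1515/23)(1000/23 − 870/23) = 154700/529; ΔPS = ½(865/23 + 1515/23)(1100/23 − 1000/23) = 119000/529.
Government spending = 10 × 1515/23 = 15150/23.
Net change = 154700/529 + 119000/529 − 15150/23 = -3250/23. The loss equals the DWL triangle ½·10·650/23.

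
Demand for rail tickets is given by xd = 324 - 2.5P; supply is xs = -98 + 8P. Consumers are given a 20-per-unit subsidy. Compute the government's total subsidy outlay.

Government cost = 109880/21

Pre-subsidy: 324 - 2.5P = -98 + 8P gives P* = 844/21, x* = 4694/21.
With the rebate, buyers effectively pay Pb = Ps − 20, where Ps is the price sellers receive.
Demand in terms of Ps becomes xd = 324 − 2.5(Ps − 20) = 374 - 2.5Ps. Setting this equal to supply: 374 - 2.5Ps = -98 + 8Ps, so Ps = 944/21.
Buyers pay Pb = 944/21 − 20 = 524/21; x' = -98 + 8·(944/21) = 5494/21.
Government outlay = subsidy × quantity = 20 × 5494/21 = 109880/21.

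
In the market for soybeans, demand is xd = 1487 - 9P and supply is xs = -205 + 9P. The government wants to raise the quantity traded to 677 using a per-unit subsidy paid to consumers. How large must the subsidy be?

At x = 677, invert demand for the buyer price: Pb = (1487 − 677)/9 = 90; invert supply for the seller price: Ps = (677 − (-205))/9 = 98.
The subsidy must fill the gap: s = Ps − Pb = 98 − 90 = 8.

Required subsidy s = 8 per unit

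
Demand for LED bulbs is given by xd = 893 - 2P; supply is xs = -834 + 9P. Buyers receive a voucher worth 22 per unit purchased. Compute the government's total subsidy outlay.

Pre-subsidy: 893 - 2P = -834 + 9P gives P* = 157, x* = 579.
With the rebate, buyers effectively pay Pb = Ps − 22, where Ps is the price sellers receive.
Demand in terms of Ps becomes xd = 893 − 2(Ps − 22) = 937 - 2Ps. Setting this equal to supply: 937 - 2Ps = -834 + 9Ps, so Ps = 161.
Buyers pay Pb = 161 − 22 = 139; x' = -834 + 9·161 = 615.
Government outlay = subsidy × quantity = 22 × 615 = 13530.

Government cost = 13530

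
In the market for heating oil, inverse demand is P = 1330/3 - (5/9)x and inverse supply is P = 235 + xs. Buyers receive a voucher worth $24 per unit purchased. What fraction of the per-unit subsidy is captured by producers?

Producer share = 9/14

Pre-subsidy: 1330/3 - (5/9)x = 235 + x gives x* = 1875/14 and P* = 5165/14.
With the rebate, buyers effectively pay Pb = Ps − 24, where Ps is the price sellers receive.
On the curves, Pb = 1330/3 - (5/9)x and Ps = 235 + x; the wedge Ps − Pb = 24 gives 235 + x − (1330/3 - (5/9)x) = 24, so x' = 2091/14.
Then Pb = 1330/3 − (5/9)·(2091/14) = 5045/14 and Ps = 235 + 1·(2091/14) = 5381/14.
Buyers' price falls by P* − Pb = 5165/14 − 5045/14 = 60/7; sellers' price rises by Ps − P* = 5381/14 − 5165/14 = 108/7.
So producers capture (108/7)/24 = 9/14 of each unit of subsidy.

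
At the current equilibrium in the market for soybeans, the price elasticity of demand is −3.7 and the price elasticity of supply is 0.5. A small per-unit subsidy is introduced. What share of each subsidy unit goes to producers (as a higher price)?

For a small subsidy around the equilibrium, the benefit split depends on the relative slopes, which at a point are proportional to the elasticities.
Buyer share = εs/(εs + |εd|) = 0.5/(0.5 + 3.7) = 5/42; seller share = |εd|/(εs + |εd|) = 37/42.
So producers capture 37/42 of the subsidy.

Producer share = 37/42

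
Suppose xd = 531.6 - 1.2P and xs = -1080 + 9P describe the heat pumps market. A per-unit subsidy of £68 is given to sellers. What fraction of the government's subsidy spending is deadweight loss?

DWL / government spending = 2/23

Pre-subsidy: 531.6 - 1.2P = -1080 + 9P gives P* = 158, x* = 342.
With the subsidy, sellers receive Ps = Pb + 68 for each unit, where Pb is the price buyers pay.
Supply in terms of Pb becomes xs = -1080 + 9(Pb + 68) = -468 + 9Pb. Setting this equal to demand: 531.6 - 1.2Pb = -468 + 9Pb, so Pb = 98.
Sellers receive Ps = 98 + 68 = 166; x' = 531.6 − 1.2·98 = 414.
ΔCS = ½(342 + 414)(158 − 98) = 22680; ΔPS = ½(342 + 414)(166 − 158) = 3024.
Government spending = 68 × 414 = 28152.
DWL = ½ × 68 × (414 − 342) = 2448; fraction = 2448 / 28152 = 2/23.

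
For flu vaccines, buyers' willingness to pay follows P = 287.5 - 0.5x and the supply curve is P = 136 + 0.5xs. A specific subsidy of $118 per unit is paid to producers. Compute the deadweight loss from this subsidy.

Deadweight loss = $6962

Pre-subsidy: 287.5 - 0.5x = 136 + 0.5x gives x* = 151.5 and P* = 211.75.
With the subsidy, sellers receive Ps = Pb + 118 for each unit, where Pb is the price buyers pay.
On the curves, Pb = 287.5 - 0.5x and Ps = 136 + 0.5x; the wedge Ps − Pb = 118 gives 136 + 0.5x − (287.5 - 0.5x) = 118, so x' = 269.5.
Then Pb = 287.5 − 0.5·269.5 = 152.75 and Ps = 136 + 0.5·269.5 = 270.75.
The subsidy expands output by 269.5 − 151.5 = 118 past the efficient level; on those units the gap between marginal cost and willingness to pay runs from 0 up to 118.
DWL = ½ × 118 × 118 = 6962.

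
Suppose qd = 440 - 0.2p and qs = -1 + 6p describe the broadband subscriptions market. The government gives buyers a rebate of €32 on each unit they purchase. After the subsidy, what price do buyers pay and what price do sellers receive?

Pre-subsidy: 440 - 0.2p = -1 + 6p gives p* = 2205/31, q* = 13199/31.
With the rebate, buyers effectively pay pb = ps − 32, where ps is the price sellers receive.
Demand in terms of ps becomes qd = 440 − 0.2(ps − 32) = 446.4 - 0.2ps. Setting this equal to supply: 446.4 - 0.2ps = -1 + 6ps, so ps = 2237/31.
Buyers pay pb = 2237/31 − 32 = 1245/31; q' = -1 + 6·(2237/31) = 13391/31.

Buyers pay 1245/31; sellers receive 2237/31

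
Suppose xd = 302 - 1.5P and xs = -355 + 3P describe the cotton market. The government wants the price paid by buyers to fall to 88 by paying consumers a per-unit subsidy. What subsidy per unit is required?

At a buyer price of 88, quantity demanded is 302 − 1.5·88 = 170.
Sellers supply 170 only when they receive Ps with -355 + 3·Ps = 170, i.e. Ps = 175.
s = Ps − Pb = 175 − 88 = 87.

Required subsidy s = 87 per unit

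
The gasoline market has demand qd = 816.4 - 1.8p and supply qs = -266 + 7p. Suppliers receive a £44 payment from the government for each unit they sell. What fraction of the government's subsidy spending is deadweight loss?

Pre-subsidy: 816.4 - 1.8p = -266 + 7p gives p* = 123, q* = 595.
With the subsidy, sellers receive ps = pb + 44 for each unit, where pb is the price buyers pay.
Supply in terms of pb becomes qs = -266 + 7(pb + 44) = 42 + 7pb. Setting this equal to demand: 816.4 - 1.8pb = 42 + 7pb, so pb = 88.
Sellers receive ps = 88 + 44 = 132; q' = 816.4 − 1.8·88 = 658.
ΔCS = ½(595 + 658)(123 − 88) = 21927.5; ΔPS = ½(595 + 658)(132 − 123) = 5638.5.
Government spending = 44 × 658 = 28952.
DWL = ½ × 44 × (658 − 595) = 1386; fraction = 1386 / 28952 = 9/188.

DWL / government spending = 9/188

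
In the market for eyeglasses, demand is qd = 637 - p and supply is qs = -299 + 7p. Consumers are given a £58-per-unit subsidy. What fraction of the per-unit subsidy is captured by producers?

Producer share = 0.125

Pre-subsidy: 637 - p = -299 + 7p gives p* = 117, q* = 520.
With the rebate, buyers effectively pay pb = ps − 58, where ps is the price sellers receive.
Demand in terms of ps becomes qd = 637 − 1(ps − 58) = 695 - ps. Setting this equal to supply: 695 - ps = -299 + 7ps, so ps = 124.25.
Buyers pay pb = 124.25 − 58 = 66.25; q' = -299 + 7·124.25 = 570.75.
Buyers' price falls by p* − pb = 117 − 66.25 = 50.75; sellers' price rises by ps − p* = 124.25 − 117 = 7.25.
So producers capture 7.25/58 = 0.125 of each unit of subsidy.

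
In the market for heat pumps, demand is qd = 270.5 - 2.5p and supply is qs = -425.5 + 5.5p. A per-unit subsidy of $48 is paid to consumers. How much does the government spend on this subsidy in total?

Government cost = $6504

Pre-subsidy: 270.5 - 2.5p = -425.5 + 5.5p gives p* = 87, q* = 53.
With the rebate, buyers effectively pay pb = ps − 48, where ps is the price sellers receive.
Demand in terms of ps becomes qd = 270.5 − 2.5(ps − 48) = 390.5 - 2.5ps. Setting this equal to supply: 390.5 - 2.5ps = -425.5 + 5.5ps, so ps = 102.
Buyers pay pb = 102 − 48 = 54; q' = -425.5 + 5.5·102 = 135.5.
Government outlay = subsidy × quantity = 48 × 135.5 = 6504.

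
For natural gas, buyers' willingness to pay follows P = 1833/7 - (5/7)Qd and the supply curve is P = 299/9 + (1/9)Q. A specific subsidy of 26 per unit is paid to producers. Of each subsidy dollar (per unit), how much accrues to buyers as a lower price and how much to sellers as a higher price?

Pre-subsidy: 1833/7 - (5/7)Q = 299/9 + (1/9)Q gives Q* = 277 and P* = 64.
With the subsidy, sellers receive Ps = Pb + 26 for each unit, where Pb is the price buyers pay.
On the curves, Pb = 1833/7 - (5/7)Q and Ps = 299/9 + (1/9)Q; the wedge Ps − Pb = 26 gives 299/9 + (1/9)Q − (1833/7 - (5/7)Q) = 26, so Q' = 308.5.
Then Pb = 1833/7 − (5/7)·308.5 = 41.5 and Ps = 299/9 + (1/9)·308.5 = 67.5.
Buyers' price falls by P* − Pb = 64 − 41.5 = 22.5; sellers' price rises by Ps − P* = 67.5 − 64 = 3.5.

Buyers gain 22.5 per unit; sellers gain 3.5 per unit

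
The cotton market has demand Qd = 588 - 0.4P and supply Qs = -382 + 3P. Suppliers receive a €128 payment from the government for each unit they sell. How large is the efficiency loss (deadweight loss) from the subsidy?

Pre-subsidy: 588 - 0.4P = -382 + 3P gives P* = 4850/17, Q* = 8056/17.
With the subsidy, sellers receive Ps = Pb + 128 for each unit, where Pb is the price buyers pay.
Supply in terms of Pb becomes Qs = -382 + 3(Pb + 128) = 2 + 3Pb. Setting this equal to demand: 588 - 0.4Pb = 2 + 3Pb, so Pb = 2930/17.
Sellers receive Ps = 2930/17 + 128 = 5106/17; Q' = 588 − 0.4·(2930/17) = 8824/17.
The subsidy expands output by 8824/17 − 8056/17 = 768/17 past the efficient level; on those units the gap between marginal cost and willingness to pay runs from 0 up to 128.
DWL = ½ × 128 × 768/17 = 49152/17.

Deadweight loss = 49152/17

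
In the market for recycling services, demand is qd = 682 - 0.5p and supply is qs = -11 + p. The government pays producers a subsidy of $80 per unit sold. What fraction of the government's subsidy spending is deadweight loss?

DWL / government spending = 40/1433

Pre-subsidy: 682 - 0.5p = -11 + p gives p* = 462, q* = 451.
With the subsidy, sellers receive ps = pb + 80 for each unit, where pb is the price buyers pay.
Supply in terms of pb becomes qs = -11 + 1(pb + 80) = 69 + pb. Setting this equal to demand: 682 - 0.5pb = 69 + pb, so pb = 1226/3.
Sellers receive ps = 1226/3 + 80 = 1466/3; q' = 682 − 0.5·(1226/3) = 1433/3.
ΔCS = ½(451 + 1433/3)(462 − 1226/3) = 222880/9; ΔPS = ½(451 + 1433/3)(1466/3 − 462) = 111440/9.
Government spending = 80 × 1433/3 = 114640/3.
DWL = ½ × 80 × (1433/3 − 451) = 3200/3; fraction = (3200/3) / (114640/3) = 40/1433.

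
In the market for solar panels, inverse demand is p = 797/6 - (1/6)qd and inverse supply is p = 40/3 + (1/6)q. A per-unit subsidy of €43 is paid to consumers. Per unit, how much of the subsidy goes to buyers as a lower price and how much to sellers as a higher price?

Pre-subsidy: 797/6 - (1/6)q = 40/3 + (1/6)q gives q* = 358.5 and p* = 877/12.
With the rebate, buyers effectively pay pb = ps − 43, where ps is the price sellers receive.
On the curves, pb = 797/6 - (1/6)q and ps = 40/3 + (1/6)q; the wedge ps − pb = 43 gives 40/3 + (1/6)q − (797/6 - (1/6)q) = 43, so q' = 487.5.
Then pb = 797/6 − (1/6)·487.5 = 619/12 and ps = 40/3 + (1/6)·487.5 = 1135/12.
Buyers' price falls by p* − pb = 877/12 − 619/12 = 21.5; sellers' price rises by ps − p* = 1135/12 − 877/12 = 21.5.

Buyers gain €21.5 per unit; sellers gain €21.5 per unit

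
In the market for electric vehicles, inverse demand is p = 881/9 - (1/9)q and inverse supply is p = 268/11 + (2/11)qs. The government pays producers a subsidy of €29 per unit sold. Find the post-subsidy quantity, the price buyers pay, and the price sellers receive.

Pre-subsidy: 881/9 - (1/9)q = 268/11 + (2/11)q gives q* = 251 and p* = 70.
With the subsidy, sellers receive ps = pb + 29 for each unit, where pb is the price buyers pay.
On the curves, pb = 881/9 - (1/9)q and ps = 268/11 + (2/11)q; the wedge ps − pb = 29 gives 268/11 + (2/11)q − (881/9 - (1/9)q) = 29, so q' = 350.
Then pb = 881/9 − (1/9)·350 = 59 and ps = 268/11 + (2/11)·350 = 88.

q' = 350; buyers pay €59; sellers receive €88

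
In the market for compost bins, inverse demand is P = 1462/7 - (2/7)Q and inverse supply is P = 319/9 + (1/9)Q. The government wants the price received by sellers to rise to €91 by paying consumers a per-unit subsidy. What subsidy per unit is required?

Required subsidy s = €25 per unit

At a seller price of 91, quantity supplied is -319 + 9·91 = 500.
Buyers absorb 500 only when they pay Pb = 1462/7 − (2/7)·500 = 66.
s = Ps − Pb = 91 − 66 = 25.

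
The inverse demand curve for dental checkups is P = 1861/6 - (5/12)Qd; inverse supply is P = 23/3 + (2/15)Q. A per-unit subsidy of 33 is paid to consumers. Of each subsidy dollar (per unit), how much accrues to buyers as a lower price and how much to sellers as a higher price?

Buyers gain 25 per unit; sellers gain 8 per unit

Pre-subsidy: 1861/6 - (5/12)Q = 23/3 + (2/15)Q gives Q* = 550 and P* = 81.
With the rebate, buyers effectively pay Pb = Ps − 33, where Ps is the price sellers receive.
On the curves, Pb = 1861/6 - (5/12)Q and Ps = 23/3 + (2/15)Q; the wedge Ps − Pb = 33 gives 23/3 + (2/15)Q − (1861/6 - (5/12)Q) = 33, so Q' = 610.
Then Pb = 1861/6 − (5/12)·610 = 56 and Ps = 23/3 + (2/15)·610 = 89.
Buyers' price falls by P* − Pb = 81 − 56 = 25; sellers' price rises by Ps − P* = 89 − 81 = 8.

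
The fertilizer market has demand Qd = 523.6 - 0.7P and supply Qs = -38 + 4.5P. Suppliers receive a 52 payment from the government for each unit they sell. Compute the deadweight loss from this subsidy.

Pre-subsidy: 523.6 - 0.7P = -38 + 4.5P gives P* = 108, Q* = 448.
With the subsidy, sellers receive Ps = Pb + 52 for each unit, where Pb is the price buyers pay.
Supply in terms of Pb becomes Qs = -38 + 4.5(Pb + 52) = 196 + 4.5Pb. Setting this equal to demand: 523.6 - 0.7Pb = 196 + 4.5Pb, so Pb = 63.
Sellers receive Ps = 63 + 52 = 115; Q' = 523.6 − 0.7·63 = 479.5.
The subsidy expands output by 479.5 − 448 = 31.5 past the efficient level; on those units the gap between marginal cost and willingness to pay runs from 0 up to 52.
DWL = ½ × 52 × 31.5 = 819.

Deadweight loss = 819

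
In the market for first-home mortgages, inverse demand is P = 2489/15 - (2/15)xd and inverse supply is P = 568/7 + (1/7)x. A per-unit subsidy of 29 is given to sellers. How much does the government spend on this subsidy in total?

Government cost = 11948

Pre-subsidy: 2489/15 - (2/15)x = 568/7 + (1/7)x gives x* = 307 and P* = 125.
With the subsidy, sellers receive Ps = Pb + 29 for each unit, where Pb is the price buyers pay.
On the curves, Pb = 2489/15 - (2/15)x and Ps = 568/7 + (1/7)x; the wedge Ps − Pb = 29 gives 568/7 + (1/7)x − (2489/15 - (2/15)x) = 29, so x' = 412.
Then Pb = 2489/15 − (2/15)·412 = 111 and Ps = 568/7 + (1/7)·412 = 140.
Government outlay = subsidy × quantity = 29 × 412 = 11948.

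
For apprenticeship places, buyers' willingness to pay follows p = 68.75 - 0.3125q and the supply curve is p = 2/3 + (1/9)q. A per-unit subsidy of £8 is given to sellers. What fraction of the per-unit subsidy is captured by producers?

Pre-subsidy: 68.75 - 0.3125q = 2/3 + (1/9)q gives q* = 9804/61 and p* = 1130/61.
With the subsidy, sellers receive ps = pb + 8 for each unit, where pb is the price buyers pay.
On the curves, pb = 68.75 - 0.3125q and ps = 2/3 + (1/9)q; the wedge ps − pb = 8 gives 2/3 + (1/9)q − (68.75 - 0.3125q) = 8, so q' = 10956/61.
Then pb = 68.75 − 0.3125·(10956/61) = 770/61 and ps = 2/3 + (1/9)·(10956/61) = 1258/61.
Buyers' price falls by p* − pb = 1130/61 − 770/61 = 360/61; sellers' price rises by ps − p* = 1258/61 − 1130/61 = 128/61.
So producers capture (128/61)/8 = 16/61 of each unit of subsidy.

Producer share = 16/61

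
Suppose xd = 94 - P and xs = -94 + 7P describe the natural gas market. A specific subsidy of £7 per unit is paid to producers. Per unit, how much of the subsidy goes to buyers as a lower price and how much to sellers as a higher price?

Buyers gain £6.125 per unit; sellers gain £0.875 per unit

Pre-subsidy: 94 - P = -94 + 7P gives P* = 23.5, x* = 70.5.
With the subsidy, sellers receive Ps = Pb + 7 for each unit, where Pb is the price buyers pay.
Supply in terms of Pb becomes xs = -94 + 7(Pb + 7) = -45 + 7Pb. Setting this equal to demand: 94 - Pb = -45 + 7Pb, so Pb = 17.375.
Sellers receive Ps = 17.375 + 7 = 24.375; x' = 94 − 1·17.375 = 76.625.
Buyers' price falls by P* − Pb = 23.5 − 17.375 = 6.125; sellers' price rises by Ps − P* = 24.375 − 23.5 = 0.875.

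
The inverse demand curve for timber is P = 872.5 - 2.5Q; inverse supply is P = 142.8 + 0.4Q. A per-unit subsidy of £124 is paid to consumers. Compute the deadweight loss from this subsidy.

Pre-subsidy: 872.5 - 2.5Q = 142.8 + 0.4Q gives Q* = 7297/29 and P* = 7060/29.
With the rebate, buyers effectively pay Pb = Ps − 124, where Ps is the price sellers receive.
On the curves, Pb = 872.5 - 2.5Q and Ps = 142.8 + 0.4Q; the wedge Ps − Pb = 124 gives 142.8 + 0.4Q − (872.5 - 2.5Q) = 124, so Q' = 8537/29.
Then Pb = 872.5 − 2.5·(8537/29) = 3960/29 and Ps = 142.8 + 0.4·(8537/29) = 7556/29.
The subsidy expands output by 8537/29 − 7297/29 = 1240/29 past the efficient level; on those units the gap between marginal cost and willingness to pay runs from 0 up to 124.
DWL = ½ × 124 × 1240/29 = 76880/29.

Deadweight loss = 76880/29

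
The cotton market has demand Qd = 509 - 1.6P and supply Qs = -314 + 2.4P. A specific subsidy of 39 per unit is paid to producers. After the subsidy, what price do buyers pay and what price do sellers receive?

Pre-subsidy: 509 - 1.6P = -314 + 2.4P gives P* = 205.75, Q* = 179.8.
With the subsidy, sellers receive Ps = Pb + 39 for each unit, where Pb is the price buyers pay.
Supply in terms of Pb becomes Qs = -314 + 2.4(Pb + 39) = -220.4 + 2.4Pb. Setting this equal to demand: 509 - 1.6Pb = -220.4 + 2.4Pb, so Pb = 182.35.
Sellers receive Ps = 182.35 + 39 = 221.35; Q' = 509 − 1.6·182.35 = 217.24.

Buyers pay 182.35; sellers receive 221.35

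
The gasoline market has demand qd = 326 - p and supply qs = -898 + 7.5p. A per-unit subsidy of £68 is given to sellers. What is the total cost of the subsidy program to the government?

Government cost = £16456

Pre-subsidy: 326 - p = -898 + 7.5p gives p* = 144, q* = 182.
With the subsidy, sellers receive ps = pb + 68 for each unit, where pb is the price buyers pay.
Supply in terms of pb becomes qs = -898 + 7.5(pb + 68) = -388 + 7.5pb. Setting this equal to demand: 326 - pb = -388 + 7.5pb, so pb = 84.
Sellers receive ps = 84 + 68 = 152; q' = 326 − 1·84 = 242.
Government outlay = subsidy × quantity = 68 × 242 = 16456.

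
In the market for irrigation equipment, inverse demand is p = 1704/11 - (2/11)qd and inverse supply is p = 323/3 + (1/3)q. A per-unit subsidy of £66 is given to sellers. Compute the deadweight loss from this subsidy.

Deadweight loss = 71874/17

Pre-subsidy: 1704/11 - (2/11)q = 323/3 + (1/3)q gives q* = 1559/17 and p* = 2350/17.
With the subsidy, sellers receive ps = pb + 66 for each unit, where pb is the price buyers pay.
On the curves, pb = 1704/11 - (2/11)q and ps = 323/3 + (1/3)q; the wedge ps − pb = 66 gives 323/3 + (1/3)q − (1704/11 - (2/11)q) = 66, so q' = 3737/17.
Then pb = 1704/11 − (2/11)·(3737/17) = 1954/17 and ps = 323/3 + (1/3)·(3737/17) = 3076/17.
The subsidy expands output by 3737/17 − 1559/17 = 2178/17 past the efficient level; on those units the gap between marginal cost and willingness to pay runs from 0 up to 66.
DWL = ½ × 66 × 2178/17 = 71874/17.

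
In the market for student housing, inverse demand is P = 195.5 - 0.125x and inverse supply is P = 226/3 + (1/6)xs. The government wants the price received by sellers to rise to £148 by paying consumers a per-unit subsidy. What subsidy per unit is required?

At a seller price of 148, quantity supplied is -452 + 6·148 = 436.
Buyers absorb 436 only when they pay Pb = 195.5 − 0.125·436 = 141.
s = Ps − Pb = 148 − 141 = 7.

Required subsidy s = £7 per unit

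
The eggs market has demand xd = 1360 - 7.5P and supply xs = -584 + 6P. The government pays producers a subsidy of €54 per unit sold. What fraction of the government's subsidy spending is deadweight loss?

DWL / government spending = 9/46

Pre-subsidy: 1360 - 7.5P = -584 + 6P gives P* = 144, x* = 280.
With the subsidy, sellers receive Ps = Pb + 54 for each unit, where Pb is the price buyers pay.
Supply in terms of Pb becomes xs = -584 + 6(Pb + 54) = -260 + 6Pb. Setting this equal to demand: 1360 - 7.5Pb = -260 + 6Pb, so Pb = 120.
Sellers receive Ps = 120 + 54 = 174; x' = 1360 − 7.5·120 = 460.
ΔCS = ½(280 + 460)(144 − 120) = 8880; ΔPS = ½(280 + 460)(174 − 144) = 11100.
Government spending = 54 × 460 = 24840.
DWL = ½ × 54 × (460 − 280) = 4860; fraction = 4860 / 24840 = 9/46.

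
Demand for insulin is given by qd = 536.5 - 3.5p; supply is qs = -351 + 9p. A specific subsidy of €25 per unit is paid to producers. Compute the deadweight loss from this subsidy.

Pre-subsidy: 536.5 - 3.5p = -351 + 9p gives p* = 71, q* = 288.
With the subsidy, sellers receive ps = pb + 25 for each unit, where pb is the price buyers pay.
Supply in terms of pb becomes qs = -351 + 9(pb + 25) = -126 + 9pb. Setting this equal to demand: 536.5 - 3.5pb = -126 + 9pb, so pb = 53.
Sellers receive ps = 53 + 25 = 78; q' = 536.5 − 3.5·53 = 351.
The subsidy expands output by 351 − 288 = 63 past the efficient level; on those units the gap between marginal cost and willingness to pay runs from 0 up to 25.
DWL = ½ × 25 × 63 = 787.5.

Deadweight loss = €787.5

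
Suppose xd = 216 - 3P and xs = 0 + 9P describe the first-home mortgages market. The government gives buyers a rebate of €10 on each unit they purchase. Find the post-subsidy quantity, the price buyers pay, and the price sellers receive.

Pre-subsidy: 216 - 3P = 0 + 9P gives P* = 18, x* = 162.
With the rebate, buyers effectively pay Pb = Ps − 10, where Ps is the price sellers receive.
Demand in terms of Ps becomes xd = 216 − 3(Ps − 10) = 246 - 3Ps. Setting this equal to supply: 246 - 3Ps = 0 + 9Ps, so Ps = 20.5.
Buyers pay Pb = 20.5 − 10 = 10.5; x' = 0 + 9·20.5 = 184.5.

x' = 184.5; buyers pay €10.5; sellers receive €20.5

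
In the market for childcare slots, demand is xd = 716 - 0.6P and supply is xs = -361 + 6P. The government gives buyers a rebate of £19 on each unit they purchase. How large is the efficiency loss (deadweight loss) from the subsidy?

Pre-subsidy: 716 - 0.6P = -361 + 6P gives P* = 1795/11, x* = 6799/11.
With the rebate, buyers effectively pay Pb = Ps − 19, where Ps is the price sellers receive.
Demand in terms of Ps becomes xd = 716 − 0.6(Ps − 19) = 727.4 - 0.6Ps. Setting this equal to supply: 727.4 - 0.6Ps = -361 + 6Ps, so Ps = 1814/11.
Buyers pay Pb = 1814/11 − 19 = 1605/11; x' = -361 + 6·(1814/11) = 6913/11.
The subsidy expands output by 6913/11 − 6799/11 = 114/11 past the efficient level; on those units the gap between marginal cost and willingness to pay runs from 0 up to 19.
DWL = ½ × 19 × 114/11 = 1083/11.

Deadweight loss = 1083/11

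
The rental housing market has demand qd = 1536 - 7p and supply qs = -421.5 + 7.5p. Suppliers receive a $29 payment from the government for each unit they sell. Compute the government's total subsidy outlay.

Pre-subsidy: 1536 - 7p = -421.5 + 7.5p gives p* = 135, q* = 591.
With the subsidy, sellers receive ps = pb + 29 for each unit, where pb is the price buyers pay.
Supply in terms of pb becomes qs = -421.5 + 7.5(pb + 29) = -204 + 7.5pb. Setting this equal to demand: 1536 - 7pb = -204 + 7.5pb, so pb = 120.
Sellers receive ps = 120 + 29 = 149; q' = 1536 − 7·120 = 696.
Government outlay = subsidy × quantity = 29 × 696 = 20184.

Government cost = $20184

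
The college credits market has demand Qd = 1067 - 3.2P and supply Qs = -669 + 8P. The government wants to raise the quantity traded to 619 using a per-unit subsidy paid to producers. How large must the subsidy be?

Required subsidy s = 21 per unit

At Q = 619, invert demand for the buyer price: Pb = (1067 − 619)/3.2 = 140; invert supply for the seller price: Ps = (619 − (-669))/8 = 161.
The subsidy must fill the gap: s = Ps − Pb = 161 − 140 = 21.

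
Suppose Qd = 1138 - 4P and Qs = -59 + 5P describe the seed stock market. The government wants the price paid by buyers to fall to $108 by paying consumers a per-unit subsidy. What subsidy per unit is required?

Required subsidy s = $45 per unit

At a buyer price of 108, quantity demanded is 1138 − 4·108 = 706.
Sellers supply 706 only when they receive Ps with -59 + 5·Ps = 706, i.e. Ps = 153.
s = Ps − Pb = 153 − 108 = 45.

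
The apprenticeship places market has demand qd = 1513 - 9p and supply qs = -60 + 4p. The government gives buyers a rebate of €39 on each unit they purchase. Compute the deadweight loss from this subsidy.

Deadweight loss = €2106

Pre-subsidy: 1513 - 9p = -60 + 4p gives p* = 121, q* = 424.
With the rebate, buyers effectively pay pb = ps − 39, where ps is the price sellers receive.
Demand in terms of ps becomes qd = 1513 − 9(ps − 39) = 1864 - 9ps. Setting this equal to supply: 1864 - 9ps = -60 + 4ps, so ps = 148.
Buyers pay pb = 148 − 39 = 109; q' = -60 + 4·148 = 532.
The subsidy expands output by 532 − 424 = 108 past the efficient level; on those units the gap between marginal cost and willingness to pay runs from 0 up to 39.
DWL = ½ × 39 × 108 = 2106.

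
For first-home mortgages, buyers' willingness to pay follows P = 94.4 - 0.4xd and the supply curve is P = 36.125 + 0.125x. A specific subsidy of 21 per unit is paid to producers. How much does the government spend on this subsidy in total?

Government cost = 3171

Pre-subsidy: 94.4 - 0.4x = 36.125 + 0.125x gives x* = 111 and P* = 50.
With the subsidy, sellers receive Ps = Pb + 21 for each unit, where Pb is the price buyers pay.
On the curves, Pb = 94.4 - 0.4x and Ps = 36.125 + 0.125x; the wedge Ps − Pb = 21 gives 36.125 + 0.125x − (94.4 - 0.4x) = 21, so x' = 151.
Then Pb = 94.4 − 0.4·151 = 34 and Ps = 36.125 + 0.125·151 = 55.
Government outlay = subsidy × quantity = 21 × 151 = 3171.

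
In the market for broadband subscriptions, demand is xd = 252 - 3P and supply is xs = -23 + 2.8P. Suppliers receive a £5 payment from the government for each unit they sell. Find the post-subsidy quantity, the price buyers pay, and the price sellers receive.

Pre-subsidy: 252 - 3P = -23 + 2.8P gives P* = 1375/29, x* = 3183/29.
With the subsidy, sellers receive Ps = Pb + 5 for each unit, where Pb is the price buyers pay.
Supply in terms of Pb becomes xs = -23 + 2.8(Pb + 5) = -9 + 2.8Pb. Setting this equal to demand: 252 - 3Pb = -9 + 2.8Pb, so Pb = 45.
Sellers receive Ps = 45 + 5 = 50; x' = 252 − 3·45 = 117.

x' = 117; buyers pay £45; sellers receive £50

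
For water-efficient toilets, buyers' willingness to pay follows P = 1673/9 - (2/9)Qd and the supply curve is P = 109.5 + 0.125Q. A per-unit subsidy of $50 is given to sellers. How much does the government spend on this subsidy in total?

Pre-subsidy: 1673/9 - (2/9)Q = 109.5 + 0.125Q gives Q* = 220 and P* = 137.
With the subsidy, sellers receive Ps = Pb + 50 for each unit, where Pb is the price buyers pay.
On the curves, Pb = 1673/9 - (2/9)Q and Ps = 109.5 + 0.125Q; the wedge Ps − Pb = 50 gives 109.5 + 0.125Q − (1673/9 - (2/9)Q) = 50, so Q' = 364.
Then Pb = 1673/9 − (2/9)·364 = 105 and Ps = 109.5 + 0.125·364 = 155.
Government outlay = subsidy × quantity = 50 × 364 = 18200.

Government cost = $18200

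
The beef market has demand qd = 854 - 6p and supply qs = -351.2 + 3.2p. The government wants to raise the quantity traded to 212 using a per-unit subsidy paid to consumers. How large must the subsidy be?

Required subsidy s = 69 per unit

At q = 212, invert demand for the buyer price: pb = (854 − 212)/6 = 107; invert supply for the seller price: ps = (212 − (-351.2))/3.2 = 176.
The subsidy must fill the gap: s = ps − pb = 176 − 107 = 69.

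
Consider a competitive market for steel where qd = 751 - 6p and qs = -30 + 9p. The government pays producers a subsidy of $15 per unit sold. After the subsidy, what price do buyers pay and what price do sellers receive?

Pre-subsidy: 751 - 6p = -30 + 9p gives p* = 781/15, q* = 438.6.
With the subsidy, sellers receive ps = pb + 15 for each unit, where pb is the price buyers pay.
Supply in terms of pb becomes qs = -30 + 9(pb + 15) = 105 + 9pb. Setting this equal to demand: 751 - 6pb = 105 + 9pb, so pb = 646/15.
Sellers receive ps = 646/15 + 15 = 871/15; q' = 751 − 6·(646/15) = 492.6.

Buyers pay 646/15; sellers receive 871/15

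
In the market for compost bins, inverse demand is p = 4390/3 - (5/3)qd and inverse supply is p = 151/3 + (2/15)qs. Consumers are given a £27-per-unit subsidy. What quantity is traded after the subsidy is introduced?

q' = 800

Pre-subsidy: 4390/3 - (5/3)q = 151/3 + (2/15)q gives q* = 785 and p* = 155.
With the rebate, buyers effectively pay pb = ps − 27, where ps is the price sellers receive.
On the curves, pb = 4390/3 - (5/3)q and ps = 151/3 + (2/15)q; the wedge ps − pb = 27 gives 151/3 + (2/15)q − (4390/3 - (5/3)q) = 27, so q' = 800.
Then pb = 4390/3 − (5/3)·800 = 130 and ps = 151/3 + (2/15)·800 = 157.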